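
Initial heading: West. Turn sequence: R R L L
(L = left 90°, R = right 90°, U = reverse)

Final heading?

Answer: Final heading: West

Derivation:
Start: West
  R (right (90° clockwise)) -> North
  R (right (90° clockwise)) -> East
  L (left (90° counter-clockwise)) -> North
  L (left (90° counter-clockwise)) -> West
Final: West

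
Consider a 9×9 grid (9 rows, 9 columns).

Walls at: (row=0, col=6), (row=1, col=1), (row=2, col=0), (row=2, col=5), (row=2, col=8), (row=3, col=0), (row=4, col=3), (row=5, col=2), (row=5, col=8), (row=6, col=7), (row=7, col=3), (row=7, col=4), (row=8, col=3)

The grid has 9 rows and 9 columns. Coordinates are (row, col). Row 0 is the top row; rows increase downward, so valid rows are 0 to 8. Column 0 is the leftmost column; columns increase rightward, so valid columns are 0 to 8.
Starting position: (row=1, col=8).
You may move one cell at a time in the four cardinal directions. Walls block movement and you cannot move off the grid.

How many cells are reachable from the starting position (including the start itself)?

Answer: Reachable cells: 68

Derivation:
BFS flood-fill from (row=1, col=8):
  Distance 0: (row=1, col=8)
  Distance 1: (row=0, col=8), (row=1, col=7)
  Distance 2: (row=0, col=7), (row=1, col=6), (row=2, col=7)
  Distance 3: (row=1, col=5), (row=2, col=6), (row=3, col=7)
  Distance 4: (row=0, col=5), (row=1, col=4), (row=3, col=6), (row=3, col=8), (row=4, col=7)
  Distance 5: (row=0, col=4), (row=1, col=3), (row=2, col=4), (row=3, col=5), (row=4, col=6), (row=4, col=8), (row=5, col=7)
  Distance 6: (row=0, col=3), (row=1, col=2), (row=2, col=3), (row=3, col=4), (row=4, col=5), (row=5, col=6)
  Distance 7: (row=0, col=2), (row=2, col=2), (row=3, col=3), (row=4, col=4), (row=5, col=5), (row=6, col=6)
  Distance 8: (row=0, col=1), (row=2, col=1), (row=3, col=2), (row=5, col=4), (row=6, col=5), (row=7, col=6)
  Distance 9: (row=0, col=0), (row=3, col=1), (row=4, col=2), (row=5, col=3), (row=6, col=4), (row=7, col=5), (row=7, col=7), (row=8, col=6)
  Distance 10: (row=1, col=0), (row=4, col=1), (row=6, col=3), (row=7, col=8), (row=8, col=5), (row=8, col=7)
  Distance 11: (row=4, col=0), (row=5, col=1), (row=6, col=2), (row=6, col=8), (row=8, col=4), (row=8, col=8)
  Distance 12: (row=5, col=0), (row=6, col=1), (row=7, col=2)
  Distance 13: (row=6, col=0), (row=7, col=1), (row=8, col=2)
  Distance 14: (row=7, col=0), (row=8, col=1)
  Distance 15: (row=8, col=0)
Total reachable: 68 (grid has 68 open cells total)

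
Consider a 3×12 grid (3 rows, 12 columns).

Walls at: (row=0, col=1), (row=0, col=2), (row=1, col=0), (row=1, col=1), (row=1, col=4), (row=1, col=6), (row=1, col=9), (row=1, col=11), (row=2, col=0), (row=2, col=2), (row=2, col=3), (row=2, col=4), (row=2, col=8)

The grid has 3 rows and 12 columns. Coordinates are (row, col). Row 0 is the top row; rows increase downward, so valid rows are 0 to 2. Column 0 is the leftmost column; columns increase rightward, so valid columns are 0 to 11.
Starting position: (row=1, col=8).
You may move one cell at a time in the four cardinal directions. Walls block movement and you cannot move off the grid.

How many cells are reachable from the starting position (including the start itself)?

Answer: Reachable cells: 21

Derivation:
BFS flood-fill from (row=1, col=8):
  Distance 0: (row=1, col=8)
  Distance 1: (row=0, col=8), (row=1, col=7)
  Distance 2: (row=0, col=7), (row=0, col=9), (row=2, col=7)
  Distance 3: (row=0, col=6), (row=0, col=10), (row=2, col=6)
  Distance 4: (row=0, col=5), (row=0, col=11), (row=1, col=10), (row=2, col=5)
  Distance 5: (row=0, col=4), (row=1, col=5), (row=2, col=10)
  Distance 6: (row=0, col=3), (row=2, col=9), (row=2, col=11)
  Distance 7: (row=1, col=3)
  Distance 8: (row=1, col=2)
Total reachable: 21 (grid has 23 open cells total)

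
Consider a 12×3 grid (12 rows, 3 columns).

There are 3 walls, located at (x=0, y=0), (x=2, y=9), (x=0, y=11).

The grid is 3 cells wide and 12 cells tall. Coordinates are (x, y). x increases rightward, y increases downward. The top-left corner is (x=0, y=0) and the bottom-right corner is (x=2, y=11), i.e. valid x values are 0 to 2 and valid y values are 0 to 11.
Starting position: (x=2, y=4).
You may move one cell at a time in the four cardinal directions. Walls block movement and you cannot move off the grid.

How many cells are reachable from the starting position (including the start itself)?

Answer: Reachable cells: 33

Derivation:
BFS flood-fill from (x=2, y=4):
  Distance 0: (x=2, y=4)
  Distance 1: (x=2, y=3), (x=1, y=4), (x=2, y=5)
  Distance 2: (x=2, y=2), (x=1, y=3), (x=0, y=4), (x=1, y=5), (x=2, y=6)
  Distance 3: (x=2, y=1), (x=1, y=2), (x=0, y=3), (x=0, y=5), (x=1, y=6), (x=2, y=7)
  Distance 4: (x=2, y=0), (x=1, y=1), (x=0, y=2), (x=0, y=6), (x=1, y=7), (x=2, y=8)
  Distance 5: (x=1, y=0), (x=0, y=1), (x=0, y=7), (x=1, y=8)
  Distance 6: (x=0, y=8), (x=1, y=9)
  Distance 7: (x=0, y=9), (x=1, y=10)
  Distance 8: (x=0, y=10), (x=2, y=10), (x=1, y=11)
  Distance 9: (x=2, y=11)
Total reachable: 33 (grid has 33 open cells total)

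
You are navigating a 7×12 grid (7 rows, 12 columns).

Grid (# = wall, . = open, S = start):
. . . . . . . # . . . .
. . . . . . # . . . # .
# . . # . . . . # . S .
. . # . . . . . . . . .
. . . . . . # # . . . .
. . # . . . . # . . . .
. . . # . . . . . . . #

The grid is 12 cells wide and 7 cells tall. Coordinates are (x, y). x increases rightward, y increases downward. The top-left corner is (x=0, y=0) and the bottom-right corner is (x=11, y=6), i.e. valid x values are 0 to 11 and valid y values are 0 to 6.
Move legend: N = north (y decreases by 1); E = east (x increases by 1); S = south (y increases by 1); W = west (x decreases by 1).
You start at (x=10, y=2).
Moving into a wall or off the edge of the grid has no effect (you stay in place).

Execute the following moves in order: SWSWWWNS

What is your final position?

Answer: Final position: (x=8, y=4)

Derivation:
Start: (x=10, y=2)
  S (south): (x=10, y=2) -> (x=10, y=3)
  W (west): (x=10, y=3) -> (x=9, y=3)
  S (south): (x=9, y=3) -> (x=9, y=4)
  W (west): (x=9, y=4) -> (x=8, y=4)
  W (west): blocked, stay at (x=8, y=4)
  W (west): blocked, stay at (x=8, y=4)
  N (north): (x=8, y=4) -> (x=8, y=3)
  S (south): (x=8, y=3) -> (x=8, y=4)
Final: (x=8, y=4)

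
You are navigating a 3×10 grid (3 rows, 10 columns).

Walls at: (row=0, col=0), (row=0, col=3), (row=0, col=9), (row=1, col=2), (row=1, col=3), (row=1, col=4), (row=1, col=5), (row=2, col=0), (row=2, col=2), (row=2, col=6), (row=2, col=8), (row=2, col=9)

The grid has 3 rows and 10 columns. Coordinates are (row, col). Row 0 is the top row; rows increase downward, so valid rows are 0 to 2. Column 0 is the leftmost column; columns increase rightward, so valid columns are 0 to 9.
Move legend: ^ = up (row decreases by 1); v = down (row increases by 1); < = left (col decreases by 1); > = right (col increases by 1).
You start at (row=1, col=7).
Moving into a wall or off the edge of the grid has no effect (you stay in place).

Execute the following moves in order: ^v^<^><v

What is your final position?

Start: (row=1, col=7)
  ^ (up): (row=1, col=7) -> (row=0, col=7)
  v (down): (row=0, col=7) -> (row=1, col=7)
  ^ (up): (row=1, col=7) -> (row=0, col=7)
  < (left): (row=0, col=7) -> (row=0, col=6)
  ^ (up): blocked, stay at (row=0, col=6)
  > (right): (row=0, col=6) -> (row=0, col=7)
  < (left): (row=0, col=7) -> (row=0, col=6)
  v (down): (row=0, col=6) -> (row=1, col=6)
Final: (row=1, col=6)

Answer: Final position: (row=1, col=6)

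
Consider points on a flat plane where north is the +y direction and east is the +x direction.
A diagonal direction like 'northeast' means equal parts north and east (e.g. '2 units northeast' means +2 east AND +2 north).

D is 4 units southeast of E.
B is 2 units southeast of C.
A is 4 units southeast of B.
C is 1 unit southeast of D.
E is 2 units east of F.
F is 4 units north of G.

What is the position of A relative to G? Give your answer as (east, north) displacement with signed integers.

Answer: A is at (east=13, north=-7) relative to G.

Derivation:
Place G at the origin (east=0, north=0).
  F is 4 units north of G: delta (east=+0, north=+4); F at (east=0, north=4).
  E is 2 units east of F: delta (east=+2, north=+0); E at (east=2, north=4).
  D is 4 units southeast of E: delta (east=+4, north=-4); D at (east=6, north=0).
  C is 1 unit southeast of D: delta (east=+1, north=-1); C at (east=7, north=-1).
  B is 2 units southeast of C: delta (east=+2, north=-2); B at (east=9, north=-3).
  A is 4 units southeast of B: delta (east=+4, north=-4); A at (east=13, north=-7).
Therefore A relative to G: (east=13, north=-7).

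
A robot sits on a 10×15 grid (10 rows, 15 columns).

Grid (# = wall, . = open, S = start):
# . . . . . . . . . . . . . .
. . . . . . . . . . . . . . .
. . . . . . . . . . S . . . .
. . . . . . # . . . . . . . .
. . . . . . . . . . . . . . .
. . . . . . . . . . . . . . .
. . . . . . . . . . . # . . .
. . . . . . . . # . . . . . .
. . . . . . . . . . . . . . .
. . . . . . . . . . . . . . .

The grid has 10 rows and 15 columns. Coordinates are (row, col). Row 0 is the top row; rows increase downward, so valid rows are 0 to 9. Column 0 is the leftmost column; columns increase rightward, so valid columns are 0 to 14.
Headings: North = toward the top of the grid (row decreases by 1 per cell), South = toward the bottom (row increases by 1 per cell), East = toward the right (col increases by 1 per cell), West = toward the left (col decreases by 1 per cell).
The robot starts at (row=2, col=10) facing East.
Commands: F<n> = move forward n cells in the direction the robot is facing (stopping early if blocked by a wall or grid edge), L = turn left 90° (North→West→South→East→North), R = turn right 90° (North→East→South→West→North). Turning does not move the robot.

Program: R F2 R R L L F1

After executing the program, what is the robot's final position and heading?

Start: (row=2, col=10), facing East
  R: turn right, now facing South
  F2: move forward 2, now at (row=4, col=10)
  R: turn right, now facing West
  R: turn right, now facing North
  L: turn left, now facing West
  L: turn left, now facing South
  F1: move forward 1, now at (row=5, col=10)
Final: (row=5, col=10), facing South

Answer: Final position: (row=5, col=10), facing South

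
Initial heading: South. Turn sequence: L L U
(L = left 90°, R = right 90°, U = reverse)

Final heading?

Start: South
  L (left (90° counter-clockwise)) -> East
  L (left (90° counter-clockwise)) -> North
  U (U-turn (180°)) -> South
Final: South

Answer: Final heading: South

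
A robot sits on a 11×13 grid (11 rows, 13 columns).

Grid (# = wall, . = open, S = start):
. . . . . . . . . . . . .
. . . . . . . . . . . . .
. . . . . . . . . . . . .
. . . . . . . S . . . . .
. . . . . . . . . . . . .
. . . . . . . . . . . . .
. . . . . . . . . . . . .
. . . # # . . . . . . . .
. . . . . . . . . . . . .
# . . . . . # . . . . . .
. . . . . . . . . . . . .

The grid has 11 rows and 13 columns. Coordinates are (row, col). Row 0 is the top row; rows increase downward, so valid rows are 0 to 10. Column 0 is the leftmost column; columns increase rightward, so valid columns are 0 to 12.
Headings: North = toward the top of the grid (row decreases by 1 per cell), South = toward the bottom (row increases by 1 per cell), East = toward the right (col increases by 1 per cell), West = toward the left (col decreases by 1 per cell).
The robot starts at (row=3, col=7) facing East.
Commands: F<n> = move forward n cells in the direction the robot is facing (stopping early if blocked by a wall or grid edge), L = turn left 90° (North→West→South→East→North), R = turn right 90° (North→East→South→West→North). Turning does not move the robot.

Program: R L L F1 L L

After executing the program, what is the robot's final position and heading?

Start: (row=3, col=7), facing East
  R: turn right, now facing South
  L: turn left, now facing East
  L: turn left, now facing North
  F1: move forward 1, now at (row=2, col=7)
  L: turn left, now facing West
  L: turn left, now facing South
Final: (row=2, col=7), facing South

Answer: Final position: (row=2, col=7), facing South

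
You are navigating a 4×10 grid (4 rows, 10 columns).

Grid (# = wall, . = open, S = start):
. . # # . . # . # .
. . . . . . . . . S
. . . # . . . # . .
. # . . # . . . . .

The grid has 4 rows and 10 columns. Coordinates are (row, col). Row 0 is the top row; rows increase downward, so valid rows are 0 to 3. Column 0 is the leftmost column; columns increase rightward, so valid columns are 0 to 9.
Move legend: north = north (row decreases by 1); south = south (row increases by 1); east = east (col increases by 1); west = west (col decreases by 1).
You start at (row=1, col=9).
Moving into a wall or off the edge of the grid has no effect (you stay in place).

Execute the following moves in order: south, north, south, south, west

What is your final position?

Start: (row=1, col=9)
  south (south): (row=1, col=9) -> (row=2, col=9)
  north (north): (row=2, col=9) -> (row=1, col=9)
  south (south): (row=1, col=9) -> (row=2, col=9)
  south (south): (row=2, col=9) -> (row=3, col=9)
  west (west): (row=3, col=9) -> (row=3, col=8)
Final: (row=3, col=8)

Answer: Final position: (row=3, col=8)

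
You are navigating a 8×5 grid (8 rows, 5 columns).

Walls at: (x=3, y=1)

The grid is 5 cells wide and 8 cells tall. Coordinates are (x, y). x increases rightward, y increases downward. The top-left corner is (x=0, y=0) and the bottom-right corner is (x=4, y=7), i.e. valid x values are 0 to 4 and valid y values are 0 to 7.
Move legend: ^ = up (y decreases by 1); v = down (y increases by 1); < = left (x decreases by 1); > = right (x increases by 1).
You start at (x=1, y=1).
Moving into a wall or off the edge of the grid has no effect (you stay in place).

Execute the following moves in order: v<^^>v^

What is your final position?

Start: (x=1, y=1)
  v (down): (x=1, y=1) -> (x=1, y=2)
  < (left): (x=1, y=2) -> (x=0, y=2)
  ^ (up): (x=0, y=2) -> (x=0, y=1)
  ^ (up): (x=0, y=1) -> (x=0, y=0)
  > (right): (x=0, y=0) -> (x=1, y=0)
  v (down): (x=1, y=0) -> (x=1, y=1)
  ^ (up): (x=1, y=1) -> (x=1, y=0)
Final: (x=1, y=0)

Answer: Final position: (x=1, y=0)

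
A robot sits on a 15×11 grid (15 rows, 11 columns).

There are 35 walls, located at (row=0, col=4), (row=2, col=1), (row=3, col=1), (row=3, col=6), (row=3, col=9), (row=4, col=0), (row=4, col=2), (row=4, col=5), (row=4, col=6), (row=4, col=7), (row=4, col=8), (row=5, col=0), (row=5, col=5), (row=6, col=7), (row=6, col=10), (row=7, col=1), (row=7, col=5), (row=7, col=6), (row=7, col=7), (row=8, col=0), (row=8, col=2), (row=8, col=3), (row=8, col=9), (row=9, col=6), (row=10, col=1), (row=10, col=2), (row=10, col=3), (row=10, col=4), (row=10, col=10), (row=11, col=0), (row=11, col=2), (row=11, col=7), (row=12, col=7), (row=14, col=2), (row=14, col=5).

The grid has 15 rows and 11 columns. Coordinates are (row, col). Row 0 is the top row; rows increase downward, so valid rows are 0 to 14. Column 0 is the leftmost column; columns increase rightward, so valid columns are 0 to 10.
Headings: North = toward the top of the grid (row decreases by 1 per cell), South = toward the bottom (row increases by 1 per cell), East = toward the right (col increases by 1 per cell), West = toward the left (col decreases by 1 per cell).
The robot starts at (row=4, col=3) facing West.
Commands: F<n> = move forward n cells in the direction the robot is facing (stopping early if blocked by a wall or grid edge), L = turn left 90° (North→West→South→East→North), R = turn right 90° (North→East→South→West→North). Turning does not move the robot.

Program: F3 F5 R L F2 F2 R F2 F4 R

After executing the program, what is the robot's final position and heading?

Start: (row=4, col=3), facing West
  F3: move forward 0/3 (blocked), now at (row=4, col=3)
  F5: move forward 0/5 (blocked), now at (row=4, col=3)
  R: turn right, now facing North
  L: turn left, now facing West
  F2: move forward 0/2 (blocked), now at (row=4, col=3)
  F2: move forward 0/2 (blocked), now at (row=4, col=3)
  R: turn right, now facing North
  F2: move forward 2, now at (row=2, col=3)
  F4: move forward 2/4 (blocked), now at (row=0, col=3)
  R: turn right, now facing East
Final: (row=0, col=3), facing East

Answer: Final position: (row=0, col=3), facing East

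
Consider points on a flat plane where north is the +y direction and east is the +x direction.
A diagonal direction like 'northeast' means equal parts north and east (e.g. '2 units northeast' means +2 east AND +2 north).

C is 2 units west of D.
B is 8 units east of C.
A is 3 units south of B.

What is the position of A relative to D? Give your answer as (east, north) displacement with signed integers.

Answer: A is at (east=6, north=-3) relative to D.

Derivation:
Place D at the origin (east=0, north=0).
  C is 2 units west of D: delta (east=-2, north=+0); C at (east=-2, north=0).
  B is 8 units east of C: delta (east=+8, north=+0); B at (east=6, north=0).
  A is 3 units south of B: delta (east=+0, north=-3); A at (east=6, north=-3).
Therefore A relative to D: (east=6, north=-3).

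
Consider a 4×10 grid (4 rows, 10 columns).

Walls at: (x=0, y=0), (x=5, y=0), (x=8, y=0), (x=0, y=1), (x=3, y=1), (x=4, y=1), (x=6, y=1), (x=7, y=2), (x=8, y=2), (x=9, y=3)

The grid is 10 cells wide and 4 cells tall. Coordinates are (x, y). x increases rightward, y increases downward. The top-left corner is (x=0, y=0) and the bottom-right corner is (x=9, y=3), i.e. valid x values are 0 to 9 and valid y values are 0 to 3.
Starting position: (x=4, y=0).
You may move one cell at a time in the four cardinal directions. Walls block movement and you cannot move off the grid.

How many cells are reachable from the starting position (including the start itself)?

Answer: Reachable cells: 23

Derivation:
BFS flood-fill from (x=4, y=0):
  Distance 0: (x=4, y=0)
  Distance 1: (x=3, y=0)
  Distance 2: (x=2, y=0)
  Distance 3: (x=1, y=0), (x=2, y=1)
  Distance 4: (x=1, y=1), (x=2, y=2)
  Distance 5: (x=1, y=2), (x=3, y=2), (x=2, y=3)
  Distance 6: (x=0, y=2), (x=4, y=2), (x=1, y=3), (x=3, y=3)
  Distance 7: (x=5, y=2), (x=0, y=3), (x=4, y=3)
  Distance 8: (x=5, y=1), (x=6, y=2), (x=5, y=3)
  Distance 9: (x=6, y=3)
  Distance 10: (x=7, y=3)
  Distance 11: (x=8, y=3)
Total reachable: 23 (grid has 30 open cells total)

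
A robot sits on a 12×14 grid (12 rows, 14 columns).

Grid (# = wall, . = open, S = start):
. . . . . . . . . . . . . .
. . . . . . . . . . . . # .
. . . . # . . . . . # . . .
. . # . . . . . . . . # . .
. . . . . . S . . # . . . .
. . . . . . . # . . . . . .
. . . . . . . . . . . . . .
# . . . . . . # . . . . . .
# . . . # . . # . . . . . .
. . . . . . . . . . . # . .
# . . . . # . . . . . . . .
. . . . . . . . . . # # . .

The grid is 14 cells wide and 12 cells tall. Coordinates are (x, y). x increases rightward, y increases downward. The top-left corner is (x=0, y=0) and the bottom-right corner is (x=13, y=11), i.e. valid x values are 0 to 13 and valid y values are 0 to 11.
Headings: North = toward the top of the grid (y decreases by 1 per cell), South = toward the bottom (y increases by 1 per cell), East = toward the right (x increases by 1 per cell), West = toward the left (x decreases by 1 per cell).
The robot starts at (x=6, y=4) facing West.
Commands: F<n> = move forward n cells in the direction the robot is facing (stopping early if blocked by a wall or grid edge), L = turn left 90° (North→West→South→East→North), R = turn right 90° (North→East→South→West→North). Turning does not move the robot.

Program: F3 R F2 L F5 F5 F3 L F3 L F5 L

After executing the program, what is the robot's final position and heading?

Start: (x=6, y=4), facing West
  F3: move forward 3, now at (x=3, y=4)
  R: turn right, now facing North
  F2: move forward 2, now at (x=3, y=2)
  L: turn left, now facing West
  F5: move forward 3/5 (blocked), now at (x=0, y=2)
  F5: move forward 0/5 (blocked), now at (x=0, y=2)
  F3: move forward 0/3 (blocked), now at (x=0, y=2)
  L: turn left, now facing South
  F3: move forward 3, now at (x=0, y=5)
  L: turn left, now facing East
  F5: move forward 5, now at (x=5, y=5)
  L: turn left, now facing North
Final: (x=5, y=5), facing North

Answer: Final position: (x=5, y=5), facing North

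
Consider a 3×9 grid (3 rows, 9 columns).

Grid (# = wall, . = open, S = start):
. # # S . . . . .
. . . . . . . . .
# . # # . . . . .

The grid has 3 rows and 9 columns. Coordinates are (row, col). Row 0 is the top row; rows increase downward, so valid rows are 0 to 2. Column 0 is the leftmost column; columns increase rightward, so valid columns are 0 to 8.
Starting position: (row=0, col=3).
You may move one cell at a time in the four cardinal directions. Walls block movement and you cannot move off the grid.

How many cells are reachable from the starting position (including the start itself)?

BFS flood-fill from (row=0, col=3):
  Distance 0: (row=0, col=3)
  Distance 1: (row=0, col=4), (row=1, col=3)
  Distance 2: (row=0, col=5), (row=1, col=2), (row=1, col=4)
  Distance 3: (row=0, col=6), (row=1, col=1), (row=1, col=5), (row=2, col=4)
  Distance 4: (row=0, col=7), (row=1, col=0), (row=1, col=6), (row=2, col=1), (row=2, col=5)
  Distance 5: (row=0, col=0), (row=0, col=8), (row=1, col=7), (row=2, col=6)
  Distance 6: (row=1, col=8), (row=2, col=7)
  Distance 7: (row=2, col=8)
Total reachable: 22 (grid has 22 open cells total)

Answer: Reachable cells: 22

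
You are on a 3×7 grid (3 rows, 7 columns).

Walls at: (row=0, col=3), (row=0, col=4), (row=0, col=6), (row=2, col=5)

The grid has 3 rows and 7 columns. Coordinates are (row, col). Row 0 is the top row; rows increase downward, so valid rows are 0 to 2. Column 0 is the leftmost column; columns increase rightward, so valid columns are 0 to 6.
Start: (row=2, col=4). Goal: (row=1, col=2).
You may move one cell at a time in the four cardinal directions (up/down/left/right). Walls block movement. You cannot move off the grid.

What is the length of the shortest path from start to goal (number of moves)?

BFS from (row=2, col=4) until reaching (row=1, col=2):
  Distance 0: (row=2, col=4)
  Distance 1: (row=1, col=4), (row=2, col=3)
  Distance 2: (row=1, col=3), (row=1, col=5), (row=2, col=2)
  Distance 3: (row=0, col=5), (row=1, col=2), (row=1, col=6), (row=2, col=1)  <- goal reached here
One shortest path (3 moves): (row=2, col=4) -> (row=2, col=3) -> (row=2, col=2) -> (row=1, col=2)

Answer: Shortest path length: 3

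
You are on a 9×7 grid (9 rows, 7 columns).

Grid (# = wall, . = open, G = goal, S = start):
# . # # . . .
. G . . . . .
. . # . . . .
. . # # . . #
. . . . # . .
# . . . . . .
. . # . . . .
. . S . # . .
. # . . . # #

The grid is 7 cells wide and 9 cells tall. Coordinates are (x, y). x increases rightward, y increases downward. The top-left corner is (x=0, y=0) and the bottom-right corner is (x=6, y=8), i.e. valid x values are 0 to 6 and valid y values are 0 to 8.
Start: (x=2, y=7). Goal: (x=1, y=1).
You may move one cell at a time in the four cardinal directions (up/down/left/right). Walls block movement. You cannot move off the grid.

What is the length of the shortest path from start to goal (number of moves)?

BFS from (x=2, y=7) until reaching (x=1, y=1):
  Distance 0: (x=2, y=7)
  Distance 1: (x=1, y=7), (x=3, y=7), (x=2, y=8)
  Distance 2: (x=1, y=6), (x=3, y=6), (x=0, y=7), (x=3, y=8)
  Distance 3: (x=1, y=5), (x=3, y=5), (x=0, y=6), (x=4, y=6), (x=0, y=8), (x=4, y=8)
  Distance 4: (x=1, y=4), (x=3, y=4), (x=2, y=5), (x=4, y=5), (x=5, y=6)
  Distance 5: (x=1, y=3), (x=0, y=4), (x=2, y=4), (x=5, y=5), (x=6, y=6), (x=5, y=7)
  Distance 6: (x=1, y=2), (x=0, y=3), (x=5, y=4), (x=6, y=5), (x=6, y=7)
  Distance 7: (x=1, y=1), (x=0, y=2), (x=5, y=3), (x=6, y=4)  <- goal reached here
One shortest path (7 moves): (x=2, y=7) -> (x=1, y=7) -> (x=1, y=6) -> (x=1, y=5) -> (x=1, y=4) -> (x=1, y=3) -> (x=1, y=2) -> (x=1, y=1)

Answer: Shortest path length: 7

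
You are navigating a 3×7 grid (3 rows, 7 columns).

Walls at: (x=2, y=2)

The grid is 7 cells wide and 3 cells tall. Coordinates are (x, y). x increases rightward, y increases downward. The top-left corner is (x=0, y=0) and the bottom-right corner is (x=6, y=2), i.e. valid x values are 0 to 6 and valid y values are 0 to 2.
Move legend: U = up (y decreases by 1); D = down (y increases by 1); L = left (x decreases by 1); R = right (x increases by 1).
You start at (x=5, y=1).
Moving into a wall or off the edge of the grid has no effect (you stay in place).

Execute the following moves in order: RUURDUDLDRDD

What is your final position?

Start: (x=5, y=1)
  R (right): (x=5, y=1) -> (x=6, y=1)
  U (up): (x=6, y=1) -> (x=6, y=0)
  U (up): blocked, stay at (x=6, y=0)
  R (right): blocked, stay at (x=6, y=0)
  D (down): (x=6, y=0) -> (x=6, y=1)
  U (up): (x=6, y=1) -> (x=6, y=0)
  D (down): (x=6, y=0) -> (x=6, y=1)
  L (left): (x=6, y=1) -> (x=5, y=1)
  D (down): (x=5, y=1) -> (x=5, y=2)
  R (right): (x=5, y=2) -> (x=6, y=2)
  D (down): blocked, stay at (x=6, y=2)
  D (down): blocked, stay at (x=6, y=2)
Final: (x=6, y=2)

Answer: Final position: (x=6, y=2)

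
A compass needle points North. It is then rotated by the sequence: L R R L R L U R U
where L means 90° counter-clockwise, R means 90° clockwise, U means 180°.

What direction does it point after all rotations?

Answer: Final heading: East

Derivation:
Start: North
  L (left (90° counter-clockwise)) -> West
  R (right (90° clockwise)) -> North
  R (right (90° clockwise)) -> East
  L (left (90° counter-clockwise)) -> North
  R (right (90° clockwise)) -> East
  L (left (90° counter-clockwise)) -> North
  U (U-turn (180°)) -> South
  R (right (90° clockwise)) -> West
  U (U-turn (180°)) -> East
Final: East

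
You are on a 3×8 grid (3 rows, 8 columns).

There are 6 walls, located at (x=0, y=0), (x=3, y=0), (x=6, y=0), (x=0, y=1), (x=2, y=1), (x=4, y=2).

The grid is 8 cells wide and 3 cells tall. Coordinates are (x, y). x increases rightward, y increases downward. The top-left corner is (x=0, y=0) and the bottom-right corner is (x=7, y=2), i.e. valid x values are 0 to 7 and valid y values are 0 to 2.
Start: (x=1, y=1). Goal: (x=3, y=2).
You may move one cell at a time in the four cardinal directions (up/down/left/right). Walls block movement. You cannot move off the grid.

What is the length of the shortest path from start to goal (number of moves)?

Answer: Shortest path length: 3

Derivation:
BFS from (x=1, y=1) until reaching (x=3, y=2):
  Distance 0: (x=1, y=1)
  Distance 1: (x=1, y=0), (x=1, y=2)
  Distance 2: (x=2, y=0), (x=0, y=2), (x=2, y=2)
  Distance 3: (x=3, y=2)  <- goal reached here
One shortest path (3 moves): (x=1, y=1) -> (x=1, y=2) -> (x=2, y=2) -> (x=3, y=2)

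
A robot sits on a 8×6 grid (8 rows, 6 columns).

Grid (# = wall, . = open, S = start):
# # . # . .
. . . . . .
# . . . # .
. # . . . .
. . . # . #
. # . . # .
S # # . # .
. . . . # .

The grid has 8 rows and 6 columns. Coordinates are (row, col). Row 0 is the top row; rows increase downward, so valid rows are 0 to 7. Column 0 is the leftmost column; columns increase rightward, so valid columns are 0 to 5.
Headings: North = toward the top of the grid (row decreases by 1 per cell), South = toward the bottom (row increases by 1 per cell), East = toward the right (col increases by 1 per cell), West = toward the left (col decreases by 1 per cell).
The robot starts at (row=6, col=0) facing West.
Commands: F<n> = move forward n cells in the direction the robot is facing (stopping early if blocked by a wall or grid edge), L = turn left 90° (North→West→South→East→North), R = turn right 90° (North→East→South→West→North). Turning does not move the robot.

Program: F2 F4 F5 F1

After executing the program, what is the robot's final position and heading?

Answer: Final position: (row=6, col=0), facing West

Derivation:
Start: (row=6, col=0), facing West
  F2: move forward 0/2 (blocked), now at (row=6, col=0)
  F4: move forward 0/4 (blocked), now at (row=6, col=0)
  F5: move forward 0/5 (blocked), now at (row=6, col=0)
  F1: move forward 0/1 (blocked), now at (row=6, col=0)
Final: (row=6, col=0), facing West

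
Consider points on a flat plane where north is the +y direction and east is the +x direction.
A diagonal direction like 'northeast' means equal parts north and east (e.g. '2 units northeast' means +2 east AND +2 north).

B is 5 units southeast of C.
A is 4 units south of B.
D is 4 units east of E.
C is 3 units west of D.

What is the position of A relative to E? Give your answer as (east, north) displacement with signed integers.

Answer: A is at (east=6, north=-9) relative to E.

Derivation:
Place E at the origin (east=0, north=0).
  D is 4 units east of E: delta (east=+4, north=+0); D at (east=4, north=0).
  C is 3 units west of D: delta (east=-3, north=+0); C at (east=1, north=0).
  B is 5 units southeast of C: delta (east=+5, north=-5); B at (east=6, north=-5).
  A is 4 units south of B: delta (east=+0, north=-4); A at (east=6, north=-9).
Therefore A relative to E: (east=6, north=-9).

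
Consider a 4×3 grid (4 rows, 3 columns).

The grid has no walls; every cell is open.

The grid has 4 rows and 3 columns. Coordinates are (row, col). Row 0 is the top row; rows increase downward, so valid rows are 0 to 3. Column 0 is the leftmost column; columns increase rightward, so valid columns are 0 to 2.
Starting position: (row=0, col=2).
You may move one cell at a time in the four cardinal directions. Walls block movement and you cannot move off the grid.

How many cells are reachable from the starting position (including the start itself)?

Answer: Reachable cells: 12

Derivation:
BFS flood-fill from (row=0, col=2):
  Distance 0: (row=0, col=2)
  Distance 1: (row=0, col=1), (row=1, col=2)
  Distance 2: (row=0, col=0), (row=1, col=1), (row=2, col=2)
  Distance 3: (row=1, col=0), (row=2, col=1), (row=3, col=2)
  Distance 4: (row=2, col=0), (row=3, col=1)
  Distance 5: (row=3, col=0)
Total reachable: 12 (grid has 12 open cells total)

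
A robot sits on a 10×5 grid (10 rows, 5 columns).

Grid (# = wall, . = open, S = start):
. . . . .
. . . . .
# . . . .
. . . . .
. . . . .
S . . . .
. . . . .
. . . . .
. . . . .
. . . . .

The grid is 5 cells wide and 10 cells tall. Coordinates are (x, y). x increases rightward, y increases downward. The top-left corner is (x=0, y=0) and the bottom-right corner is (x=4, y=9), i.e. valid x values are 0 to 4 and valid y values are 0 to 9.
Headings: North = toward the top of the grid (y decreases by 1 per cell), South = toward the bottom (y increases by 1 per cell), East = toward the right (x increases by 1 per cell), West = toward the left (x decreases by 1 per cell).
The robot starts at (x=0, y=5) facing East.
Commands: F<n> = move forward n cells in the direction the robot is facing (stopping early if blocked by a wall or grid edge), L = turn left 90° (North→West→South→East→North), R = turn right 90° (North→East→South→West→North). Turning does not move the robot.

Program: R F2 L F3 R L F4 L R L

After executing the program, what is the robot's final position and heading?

Answer: Final position: (x=4, y=7), facing North

Derivation:
Start: (x=0, y=5), facing East
  R: turn right, now facing South
  F2: move forward 2, now at (x=0, y=7)
  L: turn left, now facing East
  F3: move forward 3, now at (x=3, y=7)
  R: turn right, now facing South
  L: turn left, now facing East
  F4: move forward 1/4 (blocked), now at (x=4, y=7)
  L: turn left, now facing North
  R: turn right, now facing East
  L: turn left, now facing North
Final: (x=4, y=7), facing North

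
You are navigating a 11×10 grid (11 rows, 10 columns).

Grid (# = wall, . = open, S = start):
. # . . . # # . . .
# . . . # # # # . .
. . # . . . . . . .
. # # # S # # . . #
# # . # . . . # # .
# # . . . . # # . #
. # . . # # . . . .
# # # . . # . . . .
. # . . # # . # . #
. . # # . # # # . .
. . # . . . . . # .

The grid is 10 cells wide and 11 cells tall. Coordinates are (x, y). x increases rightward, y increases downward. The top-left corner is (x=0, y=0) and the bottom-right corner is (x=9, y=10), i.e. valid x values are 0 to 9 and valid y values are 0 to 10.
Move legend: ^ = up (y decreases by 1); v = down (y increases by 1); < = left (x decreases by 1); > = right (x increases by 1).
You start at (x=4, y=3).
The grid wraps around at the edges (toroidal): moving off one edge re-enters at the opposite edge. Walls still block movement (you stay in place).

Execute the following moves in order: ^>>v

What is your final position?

Answer: Final position: (x=6, y=2)

Derivation:
Start: (x=4, y=3)
  ^ (up): (x=4, y=3) -> (x=4, y=2)
  > (right): (x=4, y=2) -> (x=5, y=2)
  > (right): (x=5, y=2) -> (x=6, y=2)
  v (down): blocked, stay at (x=6, y=2)
Final: (x=6, y=2)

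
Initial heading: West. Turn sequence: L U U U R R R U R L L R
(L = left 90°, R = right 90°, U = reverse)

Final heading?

Start: West
  L (left (90° counter-clockwise)) -> South
  U (U-turn (180°)) -> North
  U (U-turn (180°)) -> South
  U (U-turn (180°)) -> North
  R (right (90° clockwise)) -> East
  R (right (90° clockwise)) -> South
  R (right (90° clockwise)) -> West
  U (U-turn (180°)) -> East
  R (right (90° clockwise)) -> South
  L (left (90° counter-clockwise)) -> East
  L (left (90° counter-clockwise)) -> North
  R (right (90° clockwise)) -> East
Final: East

Answer: Final heading: East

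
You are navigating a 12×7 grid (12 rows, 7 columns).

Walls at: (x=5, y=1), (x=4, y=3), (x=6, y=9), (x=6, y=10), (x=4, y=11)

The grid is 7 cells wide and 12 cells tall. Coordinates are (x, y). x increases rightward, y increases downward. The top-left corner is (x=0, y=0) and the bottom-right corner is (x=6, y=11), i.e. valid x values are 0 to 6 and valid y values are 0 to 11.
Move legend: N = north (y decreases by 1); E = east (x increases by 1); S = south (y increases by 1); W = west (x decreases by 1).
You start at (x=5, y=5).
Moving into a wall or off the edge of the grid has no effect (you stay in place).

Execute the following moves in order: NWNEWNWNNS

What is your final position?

Start: (x=5, y=5)
  N (north): (x=5, y=5) -> (x=5, y=4)
  W (west): (x=5, y=4) -> (x=4, y=4)
  N (north): blocked, stay at (x=4, y=4)
  E (east): (x=4, y=4) -> (x=5, y=4)
  W (west): (x=5, y=4) -> (x=4, y=4)
  N (north): blocked, stay at (x=4, y=4)
  W (west): (x=4, y=4) -> (x=3, y=4)
  N (north): (x=3, y=4) -> (x=3, y=3)
  N (north): (x=3, y=3) -> (x=3, y=2)
  S (south): (x=3, y=2) -> (x=3, y=3)
Final: (x=3, y=3)

Answer: Final position: (x=3, y=3)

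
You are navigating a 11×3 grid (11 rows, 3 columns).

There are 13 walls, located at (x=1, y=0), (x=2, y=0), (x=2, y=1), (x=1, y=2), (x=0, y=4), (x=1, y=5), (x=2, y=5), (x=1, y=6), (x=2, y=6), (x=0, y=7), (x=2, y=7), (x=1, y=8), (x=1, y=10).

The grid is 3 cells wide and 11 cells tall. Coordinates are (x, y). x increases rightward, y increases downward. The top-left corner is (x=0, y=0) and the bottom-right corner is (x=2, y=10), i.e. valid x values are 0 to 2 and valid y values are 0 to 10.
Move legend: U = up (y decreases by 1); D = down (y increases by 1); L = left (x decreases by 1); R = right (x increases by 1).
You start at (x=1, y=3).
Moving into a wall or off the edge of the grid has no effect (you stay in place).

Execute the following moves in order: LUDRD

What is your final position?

Start: (x=1, y=3)
  L (left): (x=1, y=3) -> (x=0, y=3)
  U (up): (x=0, y=3) -> (x=0, y=2)
  D (down): (x=0, y=2) -> (x=0, y=3)
  R (right): (x=0, y=3) -> (x=1, y=3)
  D (down): (x=1, y=3) -> (x=1, y=4)
Final: (x=1, y=4)

Answer: Final position: (x=1, y=4)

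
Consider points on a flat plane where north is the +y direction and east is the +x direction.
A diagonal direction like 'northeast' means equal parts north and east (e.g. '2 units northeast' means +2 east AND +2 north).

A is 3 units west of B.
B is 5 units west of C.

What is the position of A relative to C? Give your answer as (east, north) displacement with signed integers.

Place C at the origin (east=0, north=0).
  B is 5 units west of C: delta (east=-5, north=+0); B at (east=-5, north=0).
  A is 3 units west of B: delta (east=-3, north=+0); A at (east=-8, north=0).
Therefore A relative to C: (east=-8, north=0).

Answer: A is at (east=-8, north=0) relative to C.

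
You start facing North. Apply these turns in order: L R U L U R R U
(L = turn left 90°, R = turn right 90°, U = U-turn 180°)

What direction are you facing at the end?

Start: North
  L (left (90° counter-clockwise)) -> West
  R (right (90° clockwise)) -> North
  U (U-turn (180°)) -> South
  L (left (90° counter-clockwise)) -> East
  U (U-turn (180°)) -> West
  R (right (90° clockwise)) -> North
  R (right (90° clockwise)) -> East
  U (U-turn (180°)) -> West
Final: West

Answer: Final heading: West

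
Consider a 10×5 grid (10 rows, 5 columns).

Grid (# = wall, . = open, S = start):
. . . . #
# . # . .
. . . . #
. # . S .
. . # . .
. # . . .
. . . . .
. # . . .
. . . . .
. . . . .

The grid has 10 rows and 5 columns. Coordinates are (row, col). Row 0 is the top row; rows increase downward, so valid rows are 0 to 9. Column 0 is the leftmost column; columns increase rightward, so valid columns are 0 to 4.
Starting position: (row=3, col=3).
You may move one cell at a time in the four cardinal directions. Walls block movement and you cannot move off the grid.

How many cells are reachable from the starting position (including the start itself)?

BFS flood-fill from (row=3, col=3):
  Distance 0: (row=3, col=3)
  Distance 1: (row=2, col=3), (row=3, col=2), (row=3, col=4), (row=4, col=3)
  Distance 2: (row=1, col=3), (row=2, col=2), (row=4, col=4), (row=5, col=3)
  Distance 3: (row=0, col=3), (row=1, col=4), (row=2, col=1), (row=5, col=2), (row=5, col=4), (row=6, col=3)
  Distance 4: (row=0, col=2), (row=1, col=1), (row=2, col=0), (row=6, col=2), (row=6, col=4), (row=7, col=3)
  Distance 5: (row=0, col=1), (row=3, col=0), (row=6, col=1), (row=7, col=2), (row=7, col=4), (row=8, col=3)
  Distance 6: (row=0, col=0), (row=4, col=0), (row=6, col=0), (row=8, col=2), (row=8, col=4), (row=9, col=3)
  Distance 7: (row=4, col=1), (row=5, col=0), (row=7, col=0), (row=8, col=1), (row=9, col=2), (row=9, col=4)
  Distance 8: (row=8, col=0), (row=9, col=1)
  Distance 9: (row=9, col=0)
Total reachable: 42 (grid has 42 open cells total)

Answer: Reachable cells: 42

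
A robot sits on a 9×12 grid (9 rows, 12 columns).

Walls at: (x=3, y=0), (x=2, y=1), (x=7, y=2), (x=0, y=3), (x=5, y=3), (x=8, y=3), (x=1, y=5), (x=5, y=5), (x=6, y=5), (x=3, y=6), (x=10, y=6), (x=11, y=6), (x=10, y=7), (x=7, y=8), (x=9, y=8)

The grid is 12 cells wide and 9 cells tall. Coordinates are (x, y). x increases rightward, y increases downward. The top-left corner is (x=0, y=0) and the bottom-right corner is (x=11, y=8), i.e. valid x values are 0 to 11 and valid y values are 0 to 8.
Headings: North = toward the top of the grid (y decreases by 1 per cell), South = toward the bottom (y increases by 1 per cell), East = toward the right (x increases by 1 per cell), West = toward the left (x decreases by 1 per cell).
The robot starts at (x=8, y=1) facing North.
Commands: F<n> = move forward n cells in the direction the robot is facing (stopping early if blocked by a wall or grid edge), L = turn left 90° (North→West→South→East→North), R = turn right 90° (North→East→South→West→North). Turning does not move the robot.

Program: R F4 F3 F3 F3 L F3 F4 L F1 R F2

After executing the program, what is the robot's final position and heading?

Start: (x=8, y=1), facing North
  R: turn right, now facing East
  F4: move forward 3/4 (blocked), now at (x=11, y=1)
  [×3]F3: move forward 0/3 (blocked), now at (x=11, y=1)
  L: turn left, now facing North
  F3: move forward 1/3 (blocked), now at (x=11, y=0)
  F4: move forward 0/4 (blocked), now at (x=11, y=0)
  L: turn left, now facing West
  F1: move forward 1, now at (x=10, y=0)
  R: turn right, now facing North
  F2: move forward 0/2 (blocked), now at (x=10, y=0)
Final: (x=10, y=0), facing North

Answer: Final position: (x=10, y=0), facing North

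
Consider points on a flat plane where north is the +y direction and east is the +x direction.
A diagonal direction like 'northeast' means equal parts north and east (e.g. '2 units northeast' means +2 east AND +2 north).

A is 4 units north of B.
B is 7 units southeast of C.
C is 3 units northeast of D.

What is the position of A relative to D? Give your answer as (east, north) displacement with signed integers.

Place D at the origin (east=0, north=0).
  C is 3 units northeast of D: delta (east=+3, north=+3); C at (east=3, north=3).
  B is 7 units southeast of C: delta (east=+7, north=-7); B at (east=10, north=-4).
  A is 4 units north of B: delta (east=+0, north=+4); A at (east=10, north=0).
Therefore A relative to D: (east=10, north=0).

Answer: A is at (east=10, north=0) relative to D.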